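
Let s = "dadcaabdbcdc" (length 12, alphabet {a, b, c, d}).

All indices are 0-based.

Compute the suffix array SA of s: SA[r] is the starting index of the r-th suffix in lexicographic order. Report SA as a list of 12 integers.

[4, 5, 1, 8, 6, 11, 3, 9, 0, 7, 10, 2]

sorted suffixes:
  #0 SA[0]=4  'aabdbcdc'
  #1 SA[1]=5  'abdbcdc'
  #2 SA[2]=1  'adcaabdbcdc'
  #3 SA[3]=8  'bcdc'
  #4 SA[4]=6  'bdbcdc'
  #5 SA[5]=11  'c'
  #6 SA[6]=3  'caabdbcdc'
  #7 SA[7]=9  'cdc'
  #8 SA[8]=0  'dadcaabdbcdc'
  #9 SA[9]=7  'dbcdc'
  #10 SA[10]=10  'dc'
  #11 SA[11]=2  'dcaabdbcdc'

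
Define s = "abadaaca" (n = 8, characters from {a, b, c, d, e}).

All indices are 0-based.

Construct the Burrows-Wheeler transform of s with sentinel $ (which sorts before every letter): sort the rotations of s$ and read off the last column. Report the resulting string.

rank  rotation   last
    0  $abadaaca  a
    1  a$abadaac  c
    2  aaca$abad  d
    3  abadaaca$  $
    4  aca$abada  a
    5  adaaca$ab  b
    6  badaaca$a  a
    7  ca$abadaa  a
    8  daaca$aba  a

acd$abaaa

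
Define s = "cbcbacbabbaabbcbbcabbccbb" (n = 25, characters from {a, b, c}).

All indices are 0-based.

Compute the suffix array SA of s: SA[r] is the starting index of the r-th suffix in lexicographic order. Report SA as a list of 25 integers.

rank→(start, suffix):
  0 → (10, 'aabbcbbcabbccbb')
  1 → (7, 'abbaabbcbbcabbccbb')
  2 → (11, 'abbcbbcabbccbb')
  3 → (18, 'abbccbb')
  4 → (4, 'acbabbaabbcbbcabbccbb')
  5 → (24, 'b')
  6 → (9, 'baabbcbbcabbccbb')
  7 → (6, 'babbaabbcbbcabbccbb')
  8 → (3, 'bacbabbaabbcbbcabbccbb')
  9 → (23, 'bb')
  10 → (8, 'bbaabbcbbcabbccbb')
  11 → (15, 'bbcabbccbb')
  12 → (12, 'bbcbbcabbccbb')
  13 → (19, 'bbccbb')
  14 → (16, 'bcabbccbb')
  15 → (1, 'bcbacbabbaabbcbbcabbccbb')
  16 → (13, 'bcbbcabbccbb')
  17 → (20, 'bccbb')
  18 → (17, 'cabbccbb')
  19 → (5, 'cbabbaabbcbbcabbccbb')
  20 → (2, 'cbacbabbaabbcbbcabbccbb')
  21 → (22, 'cbb')
  22 → (14, 'cbbcabbccbb')
  23 → (0, 'cbcbacbabbaabbcbbcabbccbb')
  24 → (21, 'ccbb')

[10, 7, 11, 18, 4, 24, 9, 6, 3, 23, 8, 15, 12, 19, 16, 1, 13, 20, 17, 5, 2, 22, 14, 0, 21]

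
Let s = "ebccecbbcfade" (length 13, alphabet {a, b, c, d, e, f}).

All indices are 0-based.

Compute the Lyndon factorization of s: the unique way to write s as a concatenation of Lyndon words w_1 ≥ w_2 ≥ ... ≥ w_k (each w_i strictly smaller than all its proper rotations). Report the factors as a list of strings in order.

emit factor 1: 'e' (i=0, period=1)
emit factor 2: 'bccec' (i=1, period=5)
emit factor 3: 'bbcf' (i=6, period=4)
emit factor 4: 'ade' (i=10, period=3)

["e", "bccec", "bbcf", "ade"]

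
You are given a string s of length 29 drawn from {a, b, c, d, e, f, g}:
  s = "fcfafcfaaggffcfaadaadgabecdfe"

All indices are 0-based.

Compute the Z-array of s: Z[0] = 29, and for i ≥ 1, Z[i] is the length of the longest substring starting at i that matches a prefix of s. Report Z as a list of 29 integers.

Z[0]=29
i=1: outside box; Z[1]=0
i=2: outside box; Z[2]=1 grow→box=[2,3)
i=3: outside box; Z[3]=0
i=4: outside box; Z[4]=4 grow→box=[4,8)
i=5: min(r-i=3, Z[1]=0)=0; Z[5]=0
i=6: min(r-i=2, Z[2]=1)=1; Z[6]=1
i=7: min(r-i=1, Z[3]=0)=0; Z[7]=0
i=8: outside box; Z[8]=0
i=9: outside box; Z[9]=0
i=10: outside box; Z[10]=0
i=11: outside box; Z[11]=1 grow→box=[11,12)
i=12: outside box; Z[12]=4 grow→box=[12,16)
i=13: min(r-i=3, Z[1]=0)=0; Z[13]=0
i=14: min(r-i=2, Z[2]=1)=1; Z[14]=1
i=15: min(r-i=1, Z[3]=0)=0; Z[15]=0
i=16: outside box; Z[16]=0
i=17: outside box; Z[17]=0
i=18: outside box; Z[18]=0
i=19: outside box; Z[19]=0
i=20: outside box; Z[20]=0
i=21: outside box; Z[21]=0
i=22: outside box; Z[22]=0
i=23: outside box; Z[23]=0
i=24: outside box; Z[24]=0
i=25: outside box; Z[25]=0
i=26: outside box; Z[26]=0
i=27: outside box; Z[27]=1 grow→box=[27,28)
i=28: outside box; Z[28]=0

[29, 0, 1, 0, 4, 0, 1, 0, 0, 0, 0, 1, 4, 0, 1, 0, 0, 0, 0, 0, 0, 0, 0, 0, 0, 0, 0, 1, 0]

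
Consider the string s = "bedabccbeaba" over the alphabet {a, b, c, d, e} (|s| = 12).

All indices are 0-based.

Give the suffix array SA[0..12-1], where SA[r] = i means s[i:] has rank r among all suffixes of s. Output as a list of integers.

[11, 9, 3, 10, 4, 7, 0, 6, 5, 2, 8, 1]

rank→(start, suffix):
  0 → (11, 'a')
  1 → (9, 'aba')
  2 → (3, 'abccbeaba')
  3 → (10, 'ba')
  4 → (4, 'bccbeaba')
  5 → (7, 'beaba')
  6 → (0, 'bedabccbeaba')
  7 → (6, 'cbeaba')
  8 → (5, 'ccbeaba')
  9 → (2, 'dabccbeaba')
  10 → (8, 'eaba')
  11 → (1, 'edabccbeaba')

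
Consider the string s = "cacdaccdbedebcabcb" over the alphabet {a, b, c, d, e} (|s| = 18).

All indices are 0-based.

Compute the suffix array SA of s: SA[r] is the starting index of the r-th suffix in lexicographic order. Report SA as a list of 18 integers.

[14, 4, 1, 17, 12, 15, 8, 13, 0, 16, 5, 2, 6, 3, 7, 10, 11, 9]

sorted suffixes:
  #0 SA[0]=14  'abcb'
  #1 SA[1]=4  'accdbedebcabcb'
  #2 SA[2]=1  'acdaccdbedebcabcb'
  #3 SA[3]=17  'b'
  #4 SA[4]=12  'bcabcb'
  #5 SA[5]=15  'bcb'
  #6 SA[6]=8  'bedebcabcb'
  #7 SA[7]=13  'cabcb'
  #8 SA[8]=0  'cacdaccdbedebcabcb'
  #9 SA[9]=16  'cb'
  #10 SA[10]=5  'ccdbedebcabcb'
  #11 SA[11]=2  'cdaccdbedebcabcb'
  #12 SA[12]=6  'cdbedebcabcb'
  #13 SA[13]=3  'daccdbedebcabcb'
  #14 SA[14]=7  'dbedebcabcb'
  #15 SA[15]=10  'debcabcb'
  #16 SA[16]=11  'ebcabcb'
  #17 SA[17]=9  'edebcabcb'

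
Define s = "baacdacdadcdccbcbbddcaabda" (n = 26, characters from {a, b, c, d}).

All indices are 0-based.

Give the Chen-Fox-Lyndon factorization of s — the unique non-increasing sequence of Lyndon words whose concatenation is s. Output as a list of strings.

emit factor 1: 'b' (i=0, period=1)
emit factor 2: 'aacdacdadcdccbcbbddc' (i=1, period=20)
emit factor 3: 'aabd' (i=21, period=4)
emit factor 4: 'a' (i=25, period=1)

["b", "aacdacdadcdccbcbbddc", "aabd", "a"]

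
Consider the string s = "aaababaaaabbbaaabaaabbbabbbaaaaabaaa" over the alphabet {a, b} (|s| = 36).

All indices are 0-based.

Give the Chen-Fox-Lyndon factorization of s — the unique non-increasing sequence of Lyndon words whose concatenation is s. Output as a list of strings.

emit factor 1: 'aaabab' (i=0, period=6)
emit factor 2: 'aaaabbbaaabaaabbbabbb' (i=6, period=21)
emit factor 3: 'aaaaab' (i=27, period=6)
emit factor 4: 'a' (i=33, period=1)
emit factor 5: 'a' (i=34, period=1)
emit factor 6: 'a' (i=35, period=1)

["aaabab", "aaaabbbaaabaaabbbabbb", "aaaaab", "a", "a", "a"]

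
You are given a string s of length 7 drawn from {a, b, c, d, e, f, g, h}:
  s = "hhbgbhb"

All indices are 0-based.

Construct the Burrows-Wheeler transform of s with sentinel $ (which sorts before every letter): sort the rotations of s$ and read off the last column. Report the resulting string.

bhhgbbh$

rank  rotation  last
    0  $hhbgbhb  b
    1  b$hhbgbh  h
    2  bgbhb$hh  h
    3  bhb$hhbg  g
    4  gbhb$hhb  b
    5  hb$hhbgb  b
    6  hbgbhb$h  h
    7  hhbgbhb$  $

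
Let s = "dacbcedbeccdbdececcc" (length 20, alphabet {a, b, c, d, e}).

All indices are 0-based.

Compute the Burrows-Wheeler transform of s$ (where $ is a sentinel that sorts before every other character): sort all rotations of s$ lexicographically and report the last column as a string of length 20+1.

cdcddcaceeceb$cebcbdc

rank  rotation               last
    0  $dacbcedbeccdbdececcc  c
    1  acbcedbeccdbdececcc$d  d
    2  bcedbeccdbdececcc$dac  c
    3  bdececcc$dacbcedbeccd  d
    4  beccdbdececcc$dacbced  d
    5  c$dacbcedbeccdbdececc  c
    6  cbcedbeccdbdececcc$da  a
    7  cc$dacbcedbeccdbdecec  c
    8  ccc$dacbcedbeccdbdece  e
    9  ccdbdececcc$dacbcedbe  e
   10  cdbdececcc$dacbcedbec  c
   11  ceccc$dacbcedbeccdbde  e
   12  cedbeccdbdececcc$dacb  b
   13  dacbcedbeccdbdececcc$  $
   14  dbdececcc$dacbcedbecc  c
   15  dbeccdbdececcc$dacbce  e
   16  dececcc$dacbcedbeccdb  b
   17  eccc$dacbcedbeccdbdec  c
   18  eccdbdececcc$dacbcedb  b
   19  ececcc$dacbcedbeccdbd  d
   20  edbeccdbdececcc$dacbc  c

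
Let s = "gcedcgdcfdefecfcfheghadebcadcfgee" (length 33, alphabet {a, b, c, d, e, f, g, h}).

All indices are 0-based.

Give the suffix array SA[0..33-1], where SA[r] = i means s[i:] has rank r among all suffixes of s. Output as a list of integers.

rank | idx | suffix
   0 |  26 | adcfgee
   1 |  21 | adebcadcfgee
   2 |  24 | bcadcfgee
   3 |  25 | cadcfgee
   4 |   1 | cedcgdcfdefecfcfheghadebcadcfgee
   5 |  13 | cfcfheghadebcadcfgee
   6 |   7 | cfdefecfcfheghadebcadcfgee
   7 |  28 | cfgee
   8 |  15 | cfheghadebcadcfgee
   9 |   4 | cgdcfdefecfcfheghadebcadcfgee
  10 |   6 | dcfdefecfcfheghadebcadcfgee
  11 |  27 | dcfgee
  12 |   3 | dcgdcfdefecfcfheghadebcadcfgee
  13 |  22 | debcadcfgee
  14 |   9 | defecfcfheghadebcadcfgee
  15 |  32 | e
  16 |  23 | ebcadcfgee
  17 |  12 | ecfcfheghadebcadcfgee
  18 |   2 | edcgdcfdefecfcfheghadebcadcfgee
  19 |  31 | ee
  20 |  10 | efecfcfheghadebcadcfgee
  21 |  18 | eghadebcadcfgee
  22 |  14 | fcfheghadebcadcfgee
  23 |   8 | fdefecfcfheghadebcadcfgee
  24 |  11 | fecfcfheghadebcadcfgee
  25 |  29 | fgee
  26 |  16 | fheghadebcadcfgee
  27 |   0 | gcedcgdcfdefecfcfheghadebcadcfgee
  28 |   5 | gdcfdefecfcfheghadebcadcfgee
  29 |  30 | gee
  30 |  19 | ghadebcadcfgee
  31 |  20 | hadebcadcfgee
  32 |  17 | heghadebcadcfgee

[26, 21, 24, 25, 1, 13, 7, 28, 15, 4, 6, 27, 3, 22, 9, 32, 23, 12, 2, 31, 10, 18, 14, 8, 11, 29, 16, 0, 5, 30, 19, 20, 17]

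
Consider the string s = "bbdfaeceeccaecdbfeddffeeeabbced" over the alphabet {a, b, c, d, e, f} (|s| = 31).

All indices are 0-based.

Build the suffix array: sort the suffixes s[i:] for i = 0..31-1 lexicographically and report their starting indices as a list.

rank→(start, suffix):
  0 → (25, 'abbced')
  1 → (11, 'aecdbfeddffeeeabbced')
  2 → (4, 'aeceeccaecdbfeddffeeeabbced')
  3 → (26, 'bbced')
  4 → (0, 'bbdfaeceeccaecdbfeddffeeeabbced')
  5 → (27, 'bced')
  6 → (1, 'bdfaeceeccaecdbfeddffeeeabbced')
  7 → (15, 'bfeddffeeeabbced')
  8 → (10, 'caecdbfeddffeeeabbced')
  9 → (9, 'ccaecdbfeddffeeeabbced')
  10 → (13, 'cdbfeddffeeeabbced')
  11 → (28, 'ced')
  12 → (6, 'ceeccaecdbfeddffeeeabbced')
  13 → (30, 'd')
  14 → (14, 'dbfeddffeeeabbced')
  15 → (18, 'ddffeeeabbced')
  16 → (2, 'dfaeceeccaecdbfeddffeeeabbced')
  17 → (19, 'dffeeeabbced')
  18 → (24, 'eabbced')
  19 → (8, 'eccaecdbfeddffeeeabbced')
  20 → (12, 'ecdbfeddffeeeabbced')
  21 → (5, 'eceeccaecdbfeddffeeeabbced')
  22 → (29, 'ed')
  23 → (17, 'eddffeeeabbced')
  24 → (23, 'eeabbced')
  25 → (7, 'eeccaecdbfeddffeeeabbced')
  26 → (22, 'eeeabbced')
  27 → (3, 'faeceeccaecdbfeddffeeeabbced')
  28 → (16, 'feddffeeeabbced')
  29 → (21, 'feeeabbced')
  30 → (20, 'ffeeeabbced')

[25, 11, 4, 26, 0, 27, 1, 15, 10, 9, 13, 28, 6, 30, 14, 18, 2, 19, 24, 8, 12, 5, 29, 17, 23, 7, 22, 3, 16, 21, 20]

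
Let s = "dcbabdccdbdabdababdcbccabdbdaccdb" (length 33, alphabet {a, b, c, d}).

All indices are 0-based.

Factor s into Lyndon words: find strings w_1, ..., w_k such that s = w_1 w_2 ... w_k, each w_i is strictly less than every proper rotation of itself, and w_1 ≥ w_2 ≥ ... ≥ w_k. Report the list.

["d", "c", "b", "abdccdbd", "abd", "ababdcbccabdbdaccdb"]

emit factor 1: 'd' (i=0, period=1)
emit factor 2: 'c' (i=1, period=1)
emit factor 3: 'b' (i=2, period=1)
emit factor 4: 'abdccdbd' (i=3, period=8)
emit factor 5: 'abd' (i=11, period=3)
emit factor 6: 'ababdcbccabdbdaccdb' (i=14, period=19)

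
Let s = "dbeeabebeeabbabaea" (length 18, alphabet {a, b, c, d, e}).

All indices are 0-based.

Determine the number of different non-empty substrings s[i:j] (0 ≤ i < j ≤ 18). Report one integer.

143

rank | idx | suffix
   0 |  17 | a
   1 |  13 | abaea
   2 |  10 | abbabaea
   3 |   4 | abebeeabbabaea
   4 |  15 | aea
   5 |  12 | babaea
   6 |  14 | baea
   7 |  11 | bbabaea
   8 |   5 | bebeeabbabaea
   9 |   7 | beeabbabaea
  10 |   1 | beeabebeeabbabaea
  11 |   0 | dbeeabebeeabbabaea
  12 |  16 | ea
  13 |   9 | eabbabaea
  14 |   3 | eabebeeabbabaea
  15 |   6 | ebeeabbabaea
  16 |   8 | eeabbabaea
  17 |   2 | eeabebeeabbabaea

SA = [17, 13, 10, 4, 15, 12, 14, 11, 5, 7, 1, 0, 16, 9, 3, 6, 8, 2]
rank  pair      lcp
   1  s[17:],s[13:]  1  'a'
   2  s[13:],s[10:]  2  'ab'
   3  s[10:],s[4:]  2  'ab'
   4  s[4:],s[15:]  1  'a'
   5  s[15:],s[12:]  0  ''
   6  s[12:],s[14:]  2  'ba'
   7  s[14:],s[11:]  1  'b'
   8  s[11:],s[5:]  1  'b'
   9  s[5:],s[7:]  2  'be'
  10  s[7:],s[1:]  5  'beeab'
  11  s[1:],s[0:]  0  ''
  12  s[0:],s[16:]  0  ''
  13  s[16:],s[9:]  2  'ea'
  14  s[9:],s[3:]  3  'eab'
  15  s[3:],s[6:]  1  'e'
  16  s[6:],s[8:]  1  'e'
  17  s[8:],s[2:]  4  'eeab'

n(n+1)/2 = 18·19/2 = 171
Σ LCP = 0 + 1 + 2 + 2 + 1 + 0 + 2 + 1 + 1 + 2 + 5 + 0 + 0 + 2 + 3 + 1 + 1 + 4 = 28
distinct = 171 − 28 = 143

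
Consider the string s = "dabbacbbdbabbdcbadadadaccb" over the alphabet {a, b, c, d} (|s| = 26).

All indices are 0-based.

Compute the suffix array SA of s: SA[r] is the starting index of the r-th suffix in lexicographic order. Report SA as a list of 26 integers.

sorted suffixes:
  #0 SA[0]=1  'abbacbbdbabbdcbadadadaccb'
  #1 SA[1]=10  'abbdcbadadadaccb'
  #2 SA[2]=4  'acbbdbabbdcbadadadaccb'
  #3 SA[3]=22  'accb'
  #4 SA[4]=20  'adaccb'
  #5 SA[5]=18  'adadaccb'
  #6 SA[6]=16  'adadadaccb'
  #7 SA[7]=25  'b'
  #8 SA[8]=9  'babbdcbadadadaccb'
  #9 SA[9]=3  'bacbbdbabbdcbadadadaccb'
  #10 SA[10]=15  'badadadaccb'
  #11 SA[11]=2  'bbacbbdbabbdcbadadadaccb'
  #12 SA[12]=6  'bbdbabbdcbadadadaccb'
  #13 SA[13]=11  'bbdcbadadadaccb'
  #14 SA[14]=7  'bdbabbdcbadadadaccb'
  #15 SA[15]=12  'bdcbadadadaccb'
  #16 SA[16]=24  'cb'
  #17 SA[17]=14  'cbadadadaccb'
  #18 SA[18]=5  'cbbdbabbdcbadadadaccb'
  #19 SA[19]=23  'ccb'
  #20 SA[20]=0  'dabbacbbdbabbdcbadadadaccb'
  #21 SA[21]=21  'daccb'
  #22 SA[22]=19  'dadaccb'
  #23 SA[23]=17  'dadadaccb'
  #24 SA[24]=8  'dbabbdcbadadadaccb'
  #25 SA[25]=13  'dcbadadadaccb'

[1, 10, 4, 22, 20, 18, 16, 25, 9, 3, 15, 2, 6, 11, 7, 12, 24, 14, 5, 23, 0, 21, 19, 17, 8, 13]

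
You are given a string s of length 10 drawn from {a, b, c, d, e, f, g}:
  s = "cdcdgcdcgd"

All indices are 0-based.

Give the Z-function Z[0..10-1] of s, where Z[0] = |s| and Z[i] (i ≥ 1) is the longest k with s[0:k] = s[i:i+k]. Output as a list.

Z[0]=10
i=1: outside box; Z[1]=0
i=2: outside box; Z[2]=2 grow→box=[2,4)
i=3: min(r-i=1, Z[1]=0)=0; Z[3]=0
i=4: outside box; Z[4]=0
i=5: outside box; Z[5]=3 grow→box=[5,8)
i=6: min(r-i=2, Z[1]=0)=0; Z[6]=0
i=7: min(r-i=1, Z[2]=2)=1; Z[7]=1
i=8: outside box; Z[8]=0
i=9: outside box; Z[9]=0

[10, 0, 2, 0, 0, 3, 0, 1, 0, 0]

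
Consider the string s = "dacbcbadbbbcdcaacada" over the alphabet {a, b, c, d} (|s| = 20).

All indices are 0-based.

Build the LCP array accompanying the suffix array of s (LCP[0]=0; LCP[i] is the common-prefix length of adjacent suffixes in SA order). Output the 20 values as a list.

sorted suffixes:
  #0 SA[0]=19  'a'
  #1 SA[1]=14  'aacada'
  #2 SA[2]=15  'acada'
  #3 SA[3]=1  'acbcbadbbbcdcaacada'
  #4 SA[4]=17  'ada'
  #5 SA[5]=6  'adbbbcdcaacada'
  #6 SA[6]=5  'badbbbcdcaacada'
  #7 SA[7]=8  'bbbcdcaacada'
  #8 SA[8]=9  'bbcdcaacada'
  #9 SA[9]=3  'bcbadbbbcdcaacada'
  #10 SA[10]=10  'bcdcaacada'
  #11 SA[11]=13  'caacada'
  #12 SA[12]=16  'cada'
  #13 SA[13]=4  'cbadbbbcdcaacada'
  #14 SA[14]=2  'cbcbadbbbcdcaacada'
  #15 SA[15]=11  'cdcaacada'
  #16 SA[16]=18  'da'
  #17 SA[17]=0  'dacbcbadbbbcdcaacada'
  #18 SA[18]=7  'dbbbcdcaacada'
  #19 SA[19]=12  'dcaacada'

SA = [19, 14, 15, 1, 17, 6, 5, 8, 9, 3, 10, 13, 16, 4, 2, 11, 18, 0, 7, 12]
rank  pair      lcp
   1  s[19:],s[14:]  1  'a'
   2  s[14:],s[15:]  1  'a'
   3  s[15:],s[1:]  2  'ac'
   4  s[1:],s[17:]  1  'a'
   5  s[17:],s[6:]  2  'ad'
   6  s[6:],s[5:]  0  ''
   7  s[5:],s[8:]  1  'b'
   8  s[8:],s[9:]  2  'bb'
   9  s[9:],s[3:]  1  'b'
  10  s[3:],s[10:]  2  'bc'
  11  s[10:],s[13:]  0  ''
  12  s[13:],s[16:]  2  'ca'
  13  s[16:],s[4:]  1  'c'
  14  s[4:],s[2:]  2  'cb'
  15  s[2:],s[11:]  1  'c'
  16  s[11:],s[18:]  0  ''
  17  s[18:],s[0:]  2  'da'
  18  s[0:],s[7:]  1  'd'
  19  s[7:],s[12:]  1  'd'

[0, 1, 1, 2, 1, 2, 0, 1, 2, 1, 2, 0, 2, 1, 2, 1, 0, 2, 1, 1]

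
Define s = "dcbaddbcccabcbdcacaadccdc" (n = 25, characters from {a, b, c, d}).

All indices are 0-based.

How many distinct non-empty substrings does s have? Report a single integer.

sorted suffixes:
  #0 SA[0]=18  'aadccdc'
  #1 SA[1]=10  'abcbdcacaadccdc'
  #2 SA[2]=16  'acaadccdc'
  #3 SA[3]=19  'adccdc'
  #4 SA[4]=3  'addbcccabcbdcacaadccdc'
  #5 SA[5]=2  'baddbcccabcbdcacaadccdc'
  #6 SA[6]=11  'bcbdcacaadccdc'
  #7 SA[7]=6  'bcccabcbdcacaadccdc'
  #8 SA[8]=13  'bdcacaadccdc'
  #9 SA[9]=24  'c'
  #10 SA[10]=17  'caadccdc'
  #11 SA[11]=9  'cabcbdcacaadccdc'
  #12 SA[12]=15  'cacaadccdc'
  #13 SA[13]=1  'cbaddbcccabcbdcacaadccdc'
  #14 SA[14]=12  'cbdcacaadccdc'
  #15 SA[15]=8  'ccabcbdcacaadccdc'
  #16 SA[16]=7  'cccabcbdcacaadccdc'
  #17 SA[17]=21  'ccdc'
  #18 SA[18]=22  'cdc'
  #19 SA[19]=5  'dbcccabcbdcacaadccdc'
  #20 SA[20]=23  'dc'
  #21 SA[21]=14  'dcacaadccdc'
  #22 SA[22]=0  'dcbaddbcccabcbdcacaadccdc'
  #23 SA[23]=20  'dccdc'
  #24 SA[24]=4  'ddbcccabcbdcacaadccdc'

SA = [18, 10, 16, 19, 3, 2, 11, 6, 13, 24, 17, 9, 15, 1, 12, 8, 7, 21, 22, 5, 23, 14, 0, 20, 4]
i: (SA[i-1],SA[i]) lcp shared
  1: (18,10) 1 'a'
  2: (10,16) 1 'a'
  3: (16,19) 1 'a'
  4: (19,3) 2 'ad'
  5: (3,2) 0 ''
  6: (2,11) 1 'b'
  7: (11,6) 2 'bc'
  8: (6,13) 1 'b'
  9: (13,24) 0 ''
  10: (24,17) 1 'c'
  11: (17,9) 2 'ca'
  12: (9,15) 2 'ca'
  13: (15,1) 1 'c'
  14: (1,12) 2 'cb'
  15: (12,8) 1 'c'
  16: (8,7) 2 'cc'
  17: (7,21) 2 'cc'
  18: (21,22) 1 'c'
  19: (22,5) 0 ''
  20: (5,23) 1 'd'
  21: (23,14) 2 'dc'
  22: (14,0) 2 'dc'
  23: (0,20) 2 'dc'
  24: (20,4) 1 'd'

n(n+1)/2 = 25·26/2 = 325
Σ LCP = 0 + 1 + 1 + 1 + 2 + 0 + 1 + 2 + 1 + 0 + 1 + 2 + 2 + 1 + 2 + 1 + 2 + 2 + 1 + 0 + 1 + 2 + 2 + 2 + 1 = 31
distinct = 325 − 31 = 294

294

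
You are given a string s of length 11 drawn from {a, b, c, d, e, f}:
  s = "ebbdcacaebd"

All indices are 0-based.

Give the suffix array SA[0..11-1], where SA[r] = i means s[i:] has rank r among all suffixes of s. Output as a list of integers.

[5, 7, 1, 9, 2, 4, 6, 10, 3, 0, 8]

rank | idx | suffix
   0 |   5 | acaebd
   1 |   7 | aebd
   2 |   1 | bbdcacaebd
   3 |   9 | bd
   4 |   2 | bdcacaebd
   5 |   4 | cacaebd
   6 |   6 | caebd
   7 |  10 | d
   8 |   3 | dcacaebd
   9 |   0 | ebbdcacaebd
  10 |   8 | ebd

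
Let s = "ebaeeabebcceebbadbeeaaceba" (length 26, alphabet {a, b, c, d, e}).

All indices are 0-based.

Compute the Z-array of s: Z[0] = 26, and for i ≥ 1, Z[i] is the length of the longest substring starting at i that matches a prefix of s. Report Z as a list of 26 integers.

Z[0]=26
i=1: outside box; Z[1]=0
i=2: outside box; Z[2]=0
i=3: outside box; Z[3]=1 scan→box=[3,4)
i=4: outside box; Z[4]=1 scan→box=[4,5)
i=5: outside box; Z[5]=0
i=6: outside box; Z[6]=0
i=7: outside box; Z[7]=2 scan→box=[7,9)
i=8: min(r-i=1, Z[1]=0)=0; Z[8]=0
i=9: outside box; Z[9]=0
i=10: outside box; Z[10]=0
i=11: outside box; Z[11]=1 scan→box=[11,12)
i=12: outside box; Z[12]=2 scan→box=[12,14)
i=13: min(r-i=1, Z[1]=0)=0; Z[13]=0
i=14: outside box; Z[14]=0
i=15: outside box; Z[15]=0
i=16: outside box; Z[16]=0
i=17: outside box; Z[17]=0
i=18: outside box; Z[18]=1 scan→box=[18,19)
i=19: outside box; Z[19]=1 scan→box=[19,20)
i=20: outside box; Z[20]=0
i=21: outside box; Z[21]=0
i=22: outside box; Z[22]=0
i=23: outside box; Z[23]=3 scan→box=[23,26)
i=24: min(r-i=2, Z[1]=0)=0; Z[24]=0
i=25: min(r-i=1, Z[2]=0)=0; Z[25]=0

[26, 0, 0, 1, 1, 0, 0, 2, 0, 0, 0, 1, 2, 0, 0, 0, 0, 0, 1, 1, 0, 0, 0, 3, 0, 0]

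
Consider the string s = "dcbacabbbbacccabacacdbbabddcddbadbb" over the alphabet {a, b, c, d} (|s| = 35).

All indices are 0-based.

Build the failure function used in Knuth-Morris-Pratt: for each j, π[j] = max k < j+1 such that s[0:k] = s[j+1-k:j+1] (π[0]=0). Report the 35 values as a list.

π[0] = 0
j=1 s[j]='c': π[1]=0 (border '')
j=2 s[j]='b': π[2]=0 (border '')
j=3 s[j]='a': π[3]=0 (border '')
j=4 s[j]='c': π[4]=0 (border '')
j=5 s[j]='a': π[5]=0 (border '')
j=6 s[j]='b': π[6]=0 (border '')
j=7 s[j]='b': π[7]=0 (border '')
j=8 s[j]='b': π[8]=0 (border '')
j=9 s[j]='b': π[9]=0 (border '')
j=10 s[j]='a': π[10]=0 (border '')
j=11 s[j]='c': π[11]=0 (border '')
j=12 s[j]='c': π[12]=0 (border '')
j=13 s[j]='c': π[13]=0 (border '')
j=14 s[j]='a': π[14]=0 (border '')
j=15 s[j]='b': π[15]=0 (border '')
j=16 s[j]='a': π[16]=0 (border '')
j=17 s[j]='c': π[17]=0 (border '')
j=18 s[j]='a': π[18]=0 (border '')
j=19 s[j]='c': π[19]=0 (border '')
j=20 s[j]='d': π[20]=1 (border 'd')
j=21 s[j]='b': k: 1→0; π[21]=0 (border '')
j=22 s[j]='b': π[22]=0 (border '')
j=23 s[j]='a': π[23]=0 (border '')
j=24 s[j]='b': π[24]=0 (border '')
j=25 s[j]='d': π[25]=1 (border 'd')
j=26 s[j]='d': k: 1→0; π[26]=1 (border 'd')
j=27 s[j]='c': π[27]=2 (border 'dc')
j=28 s[j]='d': k: 2→0; π[28]=1 (border 'd')
j=29 s[j]='d': k: 1→0; π[29]=1 (border 'd')
j=30 s[j]='b': k: 1→0; π[30]=0 (border '')
j=31 s[j]='a': π[31]=0 (border '')
j=32 s[j]='d': π[32]=1 (border 'd')
j=33 s[j]='b': k: 1→0; π[33]=0 (border '')
j=34 s[j]='b': π[34]=0 (border '')

[0, 0, 0, 0, 0, 0, 0, 0, 0, 0, 0, 0, 0, 0, 0, 0, 0, 0, 0, 0, 1, 0, 0, 0, 0, 1, 1, 2, 1, 1, 0, 0, 1, 0, 0]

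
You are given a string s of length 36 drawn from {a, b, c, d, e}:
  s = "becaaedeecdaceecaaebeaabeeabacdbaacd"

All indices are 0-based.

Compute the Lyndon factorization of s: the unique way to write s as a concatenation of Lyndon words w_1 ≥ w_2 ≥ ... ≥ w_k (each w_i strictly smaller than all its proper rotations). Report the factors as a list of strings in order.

["bec", "aaedeecdaceec", "aaebe", "aabeeabacdbaacd"]

emit factor 1: 'bec' (i=0, period=3)
emit factor 2: 'aaedeecdaceec' (i=3, period=13)
emit factor 3: 'aaebe' (i=16, period=5)
emit factor 4: 'aabeeabacdbaacd' (i=21, period=15)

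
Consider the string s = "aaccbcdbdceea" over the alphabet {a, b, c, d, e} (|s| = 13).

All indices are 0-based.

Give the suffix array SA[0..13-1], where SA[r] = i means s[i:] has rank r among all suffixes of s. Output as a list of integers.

[12, 0, 1, 4, 7, 3, 2, 5, 9, 6, 8, 11, 10]

rank→(start, suffix):
  0 → (12, 'a')
  1 → (0, 'aaccbcdbdceea')
  2 → (1, 'accbcdbdceea')
  3 → (4, 'bcdbdceea')
  4 → (7, 'bdceea')
  5 → (3, 'cbcdbdceea')
  6 → (2, 'ccbcdbdceea')
  7 → (5, 'cdbdceea')
  8 → (9, 'ceea')
  9 → (6, 'dbdceea')
  10 → (8, 'dceea')
  11 → (11, 'ea')
  12 → (10, 'eea')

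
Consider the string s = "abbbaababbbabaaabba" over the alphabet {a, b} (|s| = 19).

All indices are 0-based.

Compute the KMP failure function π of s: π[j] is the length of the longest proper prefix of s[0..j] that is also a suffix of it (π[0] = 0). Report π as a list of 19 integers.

[0, 0, 0, 0, 1, 1, 2, 1, 2, 3, 4, 5, 2, 1, 1, 1, 2, 3, 1]

π[0] = 0
j=1 s[j]='b': π[1]=0 (border '')
j=2 s[j]='b': π[2]=0 (border '')
j=3 s[j]='b': π[3]=0 (border '')
j=4 s[j]='a': π[4]=1 (border 'a')
j=5 s[j]='a': k: 1→0; π[5]=1 (border 'a')
j=6 s[j]='b': π[6]=2 (border 'ab')
j=7 s[j]='a': k: 2→0; π[7]=1 (border 'a')
j=8 s[j]='b': π[8]=2 (border 'ab')
j=9 s[j]='b': π[9]=3 (border 'abb')
j=10 s[j]='b': π[10]=4 (border 'abbb')
j=11 s[j]='a': π[11]=5 (border 'abbba')
j=12 s[j]='b': k: 5→1; π[12]=2 (border 'ab')
j=13 s[j]='a': k: 2→0; π[13]=1 (border 'a')
j=14 s[j]='a': k: 1→0; π[14]=1 (border 'a')
j=15 s[j]='a': k: 1→0; π[15]=1 (border 'a')
j=16 s[j]='b': π[16]=2 (border 'ab')
j=17 s[j]='b': π[17]=3 (border 'abb')
j=18 s[j]='a': k: 3→0; π[18]=1 (border 'a')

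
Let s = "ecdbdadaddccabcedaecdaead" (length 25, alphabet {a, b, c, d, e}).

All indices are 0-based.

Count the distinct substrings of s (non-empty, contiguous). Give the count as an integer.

rank→(start, suffix):
  0 → (12, 'abcedaecdaead')
  1 → (23, 'ad')
  2 → (5, 'adaddccabcedaecdaead')
  3 → (7, 'addccabcedaecdaead')
  4 → (21, 'aead')
  5 → (17, 'aecdaead')
  6 → (13, 'bcedaecdaead')
  7 → (3, 'bdadaddccabcedaecdaead')
  8 → (11, 'cabcedaecdaead')
  9 → (10, 'ccabcedaecdaead')
  10 → (19, 'cdaead')
  11 → (1, 'cdbdadaddccabcedaecdaead')
  12 → (14, 'cedaecdaead')
  13 → (24, 'd')
  14 → (4, 'dadaddccabcedaecdaead')
  15 → (6, 'daddccabcedaecdaead')
  16 → (20, 'daead')
  17 → (16, 'daecdaead')
  18 → (2, 'dbdadaddccabcedaecdaead')
  19 → (9, 'dccabcedaecdaead')
  20 → (8, 'ddccabcedaecdaead')
  21 → (22, 'ead')
  22 → (18, 'ecdaead')
  23 → (0, 'ecdbdadaddccabcedaecdaead')
  24 → (15, 'edaecdaead')

SA = [12, 23, 5, 7, 21, 17, 13, 3, 11, 10, 19, 1, 14, 24, 4, 6, 20, 16, 2, 9, 8, 22, 18, 0, 15]
i: (SA[i-1],SA[i]) lcp shared
  1: (12,23) 1 'a'
  2: (23,5) 2 'ad'
  3: (5,7) 2 'ad'
  4: (7,21) 1 'a'
  5: (21,17) 2 'ae'
  6: (17,13) 0 ''
  7: (13,3) 1 'b'
  8: (3,11) 0 ''
  9: (11,10) 1 'c'
  10: (10,19) 1 'c'
  11: (19,1) 2 'cd'
  12: (1,14) 1 'c'
  13: (14,24) 0 ''
  14: (24,4) 1 'd'
  15: (4,6) 3 'dad'
  16: (6,20) 2 'da'
  17: (20,16) 3 'dae'
  18: (16,2) 1 'd'
  19: (2,9) 1 'd'
  20: (9,8) 1 'd'
  21: (8,22) 0 ''
  22: (22,18) 1 'e'
  23: (18,0) 3 'ecd'
  24: (0,15) 1 'e'

n(n+1)/2 = 25·26/2 = 325
Σ LCP = 0 + 1 + 2 + 2 + 1 + 2 + 0 + 1 + 0 + 1 + 1 + 2 + 1 + 0 + 1 + 3 + 2 + 3 + 1 + 1 + 1 + 0 + 1 + 3 + 1 = 31
distinct = 325 − 31 = 294

294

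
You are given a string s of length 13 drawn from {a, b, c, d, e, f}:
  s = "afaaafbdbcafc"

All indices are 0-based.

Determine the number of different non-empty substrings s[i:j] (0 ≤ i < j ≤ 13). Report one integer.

80

sorted suffixes:
  #0 SA[0]=2  'aaafbdbcafc'
  #1 SA[1]=3  'aafbdbcafc'
  #2 SA[2]=0  'afaaafbdbcafc'
  #3 SA[3]=4  'afbdbcafc'
  #4 SA[4]=10  'afc'
  #5 SA[5]=8  'bcafc'
  #6 SA[6]=6  'bdbcafc'
  #7 SA[7]=12  'c'
  #8 SA[8]=9  'cafc'
  #9 SA[9]=7  'dbcafc'
  #10 SA[10]=1  'faaafbdbcafc'
  #11 SA[11]=5  'fbdbcafc'
  #12 SA[12]=11  'fc'

SA = [2, 3, 0, 4, 10, 8, 6, 12, 9, 7, 1, 5, 11]
rank  pair      lcp
   1  s[2:],s[3:]  2  'aa'
   2  s[3:],s[0:]  1  'a'
   3  s[0:],s[4:]  2  'af'
   4  s[4:],s[10:]  2  'af'
   5  s[10:],s[8:]  0  ''
   6  s[8:],s[6:]  1  'b'
   7  s[6:],s[12:]  0  ''
   8  s[12:],s[9:]  1  'c'
   9  s[9:],s[7:]  0  ''
  10  s[7:],s[1:]  0  ''
  11  s[1:],s[5:]  1  'f'
  12  s[5:],s[11:]  1  'f'

n(n+1)/2 = 13·14/2 = 91
Σ LCP = 0 + 2 + 1 + 2 + 2 + 0 + 1 + 0 + 1 + 0 + 0 + 1 + 1 = 11
distinct = 91 − 11 = 80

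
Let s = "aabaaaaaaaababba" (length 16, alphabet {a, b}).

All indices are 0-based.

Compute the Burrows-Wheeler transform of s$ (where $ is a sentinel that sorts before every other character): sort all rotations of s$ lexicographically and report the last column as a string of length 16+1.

rank  rotation           last
    0  $aabaaaaaaaababba  a
    1  a$aabaaaaaaaababb  b
    2  aaaaaaaababba$aab  b
    3  aaaaaaababba$aaba  a
    4  aaaaaababba$aabaa  a
    5  aaaaababba$aabaaa  a
    6  aaaababba$aabaaaa  a
    7  aaababba$aabaaaaa  a
    8  aabaaaaaaaababba$  $
    9  aababba$aabaaaaaa  a
   10  abaaaaaaaababba$a  a
   11  ababba$aabaaaaaaa  a
   12  abba$aabaaaaaaaab  b
   13  ba$aabaaaaaaaabab  b
   14  baaaaaaaababba$aa  a
   15  babba$aabaaaaaaaa  a
   16  bba$aabaaaaaaaaba  a

abbaaaaa$aaabbaaa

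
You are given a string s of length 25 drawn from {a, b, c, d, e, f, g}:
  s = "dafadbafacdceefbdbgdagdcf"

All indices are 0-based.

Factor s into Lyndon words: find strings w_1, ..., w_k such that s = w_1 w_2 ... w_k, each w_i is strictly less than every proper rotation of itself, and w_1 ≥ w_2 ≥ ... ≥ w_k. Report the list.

emit factor 1: 'd' (i=0, period=1)
emit factor 2: 'af' (i=1, period=2)
emit factor 3: 'adbaf' (i=3, period=5)
emit factor 4: 'acdceefbdbgdagdcf' (i=8, period=17)

["d", "af", "adbaf", "acdceefbdbgdagdcf"]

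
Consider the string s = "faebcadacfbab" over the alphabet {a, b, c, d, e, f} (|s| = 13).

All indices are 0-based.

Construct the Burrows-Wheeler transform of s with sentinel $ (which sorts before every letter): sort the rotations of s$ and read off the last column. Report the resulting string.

rank  rotation        last
    0  $faebcadacfbab  b
    1  ab$faebcadacfb  b
    2  acfbab$faebcad  d
    3  adacfbab$faebc  c
    4  aebcadacfbab$f  f
    5  b$faebcadacfba  a
    6  bab$faebcadacf  f
    7  bcadacfbab$fae  e
    8  cadacfbab$faeb  b
    9  cfbab$faebcada  a
   10  dacfbab$faebca  a
   11  ebcadacfbab$fa  a
   12  faebcadacfbab$  $
   13  fbab$faebcadac  c

bbdcfafebaaa$c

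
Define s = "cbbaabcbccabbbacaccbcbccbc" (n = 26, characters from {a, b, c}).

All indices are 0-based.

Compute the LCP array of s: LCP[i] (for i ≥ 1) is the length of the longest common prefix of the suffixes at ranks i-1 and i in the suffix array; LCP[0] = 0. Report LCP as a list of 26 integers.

[0, 1, 2, 1, 2, 0, 2, 1, 3, 2, 1, 2, 5, 2, 3, 0, 1, 2, 1, 2, 3, 3, 4, 1, 2, 4]

rank→(start, suffix):
  0 → (3, 'aabcbccabbbacaccbcbccbc')
  1 → (10, 'abbbacaccbcbccbc')
  2 → (4, 'abcbccabbbacaccbcbccbc')
  3 → (14, 'acaccbcbccbc')
  4 → (16, 'accbcbccbc')
  5 → (2, 'baabcbccabbbacaccbcbccbc')
  6 → (13, 'bacaccbcbccbc')
  7 → (1, 'bbaabcbccabbbacaccbcbccbc')
  8 → (12, 'bbacaccbcbccbc')
  9 → (11, 'bbbacaccbcbccbc')
  10 → (24, 'bc')
  11 → (5, 'bcbccabbbacaccbcbccbc')
  12 → (19, 'bcbccbc')
  13 → (7, 'bccabbbacaccbcbccbc')
  14 → (21, 'bccbc')
  15 → (25, 'c')
  16 → (9, 'cabbbacaccbcbccbc')
  17 → (15, 'caccbcbccbc')
  18 → (0, 'cbbaabcbccabbbacaccbcbccbc')
  19 → (23, 'cbc')
  20 → (18, 'cbcbccbc')
  21 → (6, 'cbccabbbacaccbcbccbc')
  22 → (20, 'cbccbc')
  23 → (8, 'ccabbbacaccbcbccbc')
  24 → (22, 'ccbc')
  25 → (17, 'ccbcbccbc')

SA = [3, 10, 4, 14, 16, 2, 13, 1, 12, 11, 24, 5, 19, 7, 21, 25, 9, 15, 0, 23, 18, 6, 20, 8, 22, 17]
i: (SA[i-1],SA[i]) lcp shared
  1: (3,10) 1 'a'
  2: (10,4) 2 'ab'
  3: (4,14) 1 'a'
  4: (14,16) 2 'ac'
  5: (16,2) 0 ''
  6: (2,13) 2 'ba'
  7: (13,1) 1 'b'
  8: (1,12) 3 'bba'
  9: (12,11) 2 'bb'
  10: (11,24) 1 'b'
  11: (24,5) 2 'bc'
  12: (5,19) 5 'bcbcc'
  13: (19,7) 2 'bc'
  14: (7,21) 3 'bcc'
  15: (21,25) 0 ''
  16: (25,9) 1 'c'
  17: (9,15) 2 'ca'
  18: (15,0) 1 'c'
  19: (0,23) 2 'cb'
  20: (23,18) 3 'cbc'
  21: (18,6) 3 'cbc'
  22: (6,20) 4 'cbcc'
  23: (20,8) 1 'c'
  24: (8,22) 2 'cc'
  25: (22,17) 4 'ccbc'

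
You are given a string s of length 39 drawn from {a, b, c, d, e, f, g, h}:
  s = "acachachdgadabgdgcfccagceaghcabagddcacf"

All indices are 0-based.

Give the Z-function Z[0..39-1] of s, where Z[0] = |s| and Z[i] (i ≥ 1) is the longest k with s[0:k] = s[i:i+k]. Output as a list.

[39, 0, 2, 0, 0, 2, 0, 0, 0, 0, 1, 0, 1, 0, 0, 0, 0, 0, 0, 0, 0, 1, 0, 0, 0, 1, 0, 0, 0, 1, 0, 1, 0, 0, 0, 0, 2, 0, 0]

Z[0]=39
i=1: i≥r, start 0; Z[1]=0
i=2: i≥r, start 0; Z[2]=2 extend→box=[2,4)
i=3: min(r-i=1, Z[1]=0)=0; Z[3]=0
i=4: i≥r, start 0; Z[4]=0
i=5: i≥r, start 0; Z[5]=2 extend→box=[5,7)
i=6: min(r-i=1, Z[1]=0)=0; Z[6]=0
i=7: i≥r, start 0; Z[7]=0
i=8: i≥r, start 0; Z[8]=0
i=9: i≥r, start 0; Z[9]=0
i=10: i≥r, start 0; Z[10]=1 extend→box=[10,11)
i=11: i≥r, start 0; Z[11]=0
i=12: i≥r, start 0; Z[12]=1 extend→box=[12,13)
i=13: i≥r, start 0; Z[13]=0
i=14: i≥r, start 0; Z[14]=0
i=15: i≥r, start 0; Z[15]=0
i=16: i≥r, start 0; Z[16]=0
i=17: i≥r, start 0; Z[17]=0
i=18: i≥r, start 0; Z[18]=0
i=19: i≥r, start 0; Z[19]=0
i=20: i≥r, start 0; Z[20]=0
i=21: i≥r, start 0; Z[21]=1 extend→box=[21,22)
i=22: i≥r, start 0; Z[22]=0
i=23: i≥r, start 0; Z[23]=0
i=24: i≥r, start 0; Z[24]=0
i=25: i≥r, start 0; Z[25]=1 extend→box=[25,26)
i=26: i≥r, start 0; Z[26]=0
i=27: i≥r, start 0; Z[27]=0
i=28: i≥r, start 0; Z[28]=0
i=29: i≥r, start 0; Z[29]=1 extend→box=[29,30)
i=30: i≥r, start 0; Z[30]=0
i=31: i≥r, start 0; Z[31]=1 extend→box=[31,32)
i=32: i≥r, start 0; Z[32]=0
i=33: i≥r, start 0; Z[33]=0
i=34: i≥r, start 0; Z[34]=0
i=35: i≥r, start 0; Z[35]=0
i=36: i≥r, start 0; Z[36]=2 extend→box=[36,38)
i=37: min(r-i=1, Z[1]=0)=0; Z[37]=0
i=38: i≥r, start 0; Z[38]=0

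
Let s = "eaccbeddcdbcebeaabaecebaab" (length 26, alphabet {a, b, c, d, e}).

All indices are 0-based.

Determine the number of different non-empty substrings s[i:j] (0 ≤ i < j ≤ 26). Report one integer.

rank→(start, suffix):
  0 → (23, 'aab')
  1 → (15, 'aabaecebaab')
  2 → (24, 'ab')
  3 → (16, 'abaecebaab')
  4 → (1, 'accbeddcdbcebeaabaecebaab')
  5 → (18, 'aecebaab')
  6 → (25, 'b')
  7 → (22, 'baab')
  8 → (17, 'baecebaab')
  9 → (10, 'bcebeaabaecebaab')
  10 → (13, 'beaabaecebaab')
  11 → (4, 'beddcdbcebeaabaecebaab')
  12 → (3, 'cbeddcdbcebeaabaecebaab')
  13 → (2, 'ccbeddcdbcebeaabaecebaab')
  14 → (8, 'cdbcebeaabaecebaab')
  15 → (20, 'cebaab')
  16 → (11, 'cebeaabaecebaab')
  17 → (9, 'dbcebeaabaecebaab')
  18 → (7, 'dcdbcebeaabaecebaab')
  19 → (6, 'ddcdbcebeaabaecebaab')
  20 → (14, 'eaabaecebaab')
  21 → (0, 'eaccbeddcdbcebeaabaecebaab')
  22 → (21, 'ebaab')
  23 → (12, 'ebeaabaecebaab')
  24 → (19, 'ecebaab')
  25 → (5, 'eddcdbcebeaabaecebaab')

SA = [23, 15, 24, 16, 1, 18, 25, 22, 17, 10, 13, 4, 3, 2, 8, 20, 11, 9, 7, 6, 14, 0, 21, 12, 19, 5]
[i] adj suffixes → lcp
  [1] 23/15 → 3 ('aab')
  [2] 15/24 → 1 ('a')
  [3] 24/16 → 2 ('ab')
  [4] 16/1 → 1 ('a')
  [5] 1/18 → 1 ('a')
  [6] 18/25 → 0 ('')
  [7] 25/22 → 1 ('b')
  [8] 22/17 → 2 ('ba')
  [9] 17/10 → 1 ('b')
  [10] 10/13 → 1 ('b')
  [11] 13/4 → 2 ('be')
  [12] 4/3 → 0 ('')
  [13] 3/2 → 1 ('c')
  [14] 2/8 → 1 ('c')
  [15] 8/20 → 1 ('c')
  [16] 20/11 → 3 ('ceb')
  [17] 11/9 → 0 ('')
  [18] 9/7 → 1 ('d')
  [19] 7/6 → 1 ('d')
  [20] 6/14 → 0 ('')
  [21] 14/0 → 2 ('ea')
  [22] 0/21 → 1 ('e')
  [23] 21/12 → 2 ('eb')
  [24] 12/19 → 1 ('e')
  [25] 19/5 → 1 ('e')

n(n+1)/2 = 26·27/2 = 351
Σ LCP = 0 + 3 + 1 + 2 + 1 + 1 + 0 + 1 + 2 + 1 + 1 + 2 + 0 + 1 + 1 + 1 + 3 + 0 + 1 + 1 + 0 + 2 + 1 + 2 + 1 + 1 = 30
distinct = 351 − 30 = 321

321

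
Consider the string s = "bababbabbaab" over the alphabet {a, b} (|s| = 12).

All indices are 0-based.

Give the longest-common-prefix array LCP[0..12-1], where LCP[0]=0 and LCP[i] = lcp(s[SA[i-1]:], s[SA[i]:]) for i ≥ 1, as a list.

rank | idx | suffix
   0 |   9 | aab
   1 |  10 | ab
   2 |   1 | ababbabbaab
   3 |   6 | abbaab
   4 |   3 | abbabbaab
   5 |  11 | b
   6 |   8 | baab
   7 |   0 | bababbabbaab
   8 |   5 | babbaab
   9 |   2 | babbabbaab
  10 |   7 | bbaab
  11 |   4 | bbabbaab

SA = [9, 10, 1, 6, 3, 11, 8, 0, 5, 2, 7, 4]
rank  pair      lcp
   1  s[9:],s[10:]  1  'a'
   2  s[10:],s[1:]  2  'ab'
   3  s[1:],s[6:]  2  'ab'
   4  s[6:],s[3:]  4  'abba'
   5  s[3:],s[11:]  0  ''
   6  s[11:],s[8:]  1  'b'
   7  s[8:],s[0:]  2  'ba'
   8  s[0:],s[5:]  3  'bab'
   9  s[5:],s[2:]  5  'babba'
  10  s[2:],s[7:]  1  'b'
  11  s[7:],s[4:]  3  'bba'

[0, 1, 2, 2, 4, 0, 1, 2, 3, 5, 1, 3]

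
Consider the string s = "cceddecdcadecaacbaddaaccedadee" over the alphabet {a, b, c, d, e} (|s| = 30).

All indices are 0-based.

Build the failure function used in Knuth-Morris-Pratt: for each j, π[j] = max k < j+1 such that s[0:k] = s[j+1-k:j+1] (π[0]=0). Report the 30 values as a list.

[0, 1, 0, 0, 0, 0, 1, 0, 1, 0, 0, 0, 1, 0, 0, 1, 0, 0, 0, 0, 0, 0, 1, 2, 3, 4, 0, 0, 0, 0]

π[0] = 0
j=1 s[j]='c': π[1]=1 (border 'c')
j=2 s[j]='e': k: 1→0; π[2]=0 (border '')
j=3 s[j]='d': π[3]=0 (border '')
j=4 s[j]='d': π[4]=0 (border '')
j=5 s[j]='e': π[5]=0 (border '')
j=6 s[j]='c': π[6]=1 (border 'c')
j=7 s[j]='d': k: 1→0; π[7]=0 (border '')
j=8 s[j]='c': π[8]=1 (border 'c')
j=9 s[j]='a': k: 1→0; π[9]=0 (border '')
j=10 s[j]='d': π[10]=0 (border '')
j=11 s[j]='e': π[11]=0 (border '')
j=12 s[j]='c': π[12]=1 (border 'c')
j=13 s[j]='a': k: 1→0; π[13]=0 (border '')
j=14 s[j]='a': π[14]=0 (border '')
j=15 s[j]='c': π[15]=1 (border 'c')
j=16 s[j]='b': k: 1→0; π[16]=0 (border '')
j=17 s[j]='a': π[17]=0 (border '')
j=18 s[j]='d': π[18]=0 (border '')
j=19 s[j]='d': π[19]=0 (border '')
j=20 s[j]='a': π[20]=0 (border '')
j=21 s[j]='a': π[21]=0 (border '')
j=22 s[j]='c': π[22]=1 (border 'c')
j=23 s[j]='c': π[23]=2 (border 'cc')
j=24 s[j]='e': π[24]=3 (border 'cce')
j=25 s[j]='d': π[25]=4 (border 'cced')
j=26 s[j]='a': k: 4→0; π[26]=0 (border '')
j=27 s[j]='d': π[27]=0 (border '')
j=28 s[j]='e': π[28]=0 (border '')
j=29 s[j]='e': π[29]=0 (border '')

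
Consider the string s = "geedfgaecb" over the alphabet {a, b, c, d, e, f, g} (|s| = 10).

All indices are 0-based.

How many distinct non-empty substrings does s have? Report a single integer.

52

rank→(start, suffix):
  0 → (6, 'aecb')
  1 → (9, 'b')
  2 → (8, 'cb')
  3 → (3, 'dfgaecb')
  4 → (7, 'ecb')
  5 → (2, 'edfgaecb')
  6 → (1, 'eedfgaecb')
  7 → (4, 'fgaecb')
  8 → (5, 'gaecb')
  9 → (0, 'geedfgaecb')

SA = [6, 9, 8, 3, 7, 2, 1, 4, 5, 0]
i: (SA[i-1],SA[i]) lcp shared
  1: (6,9) 0 ''
  2: (9,8) 0 ''
  3: (8,3) 0 ''
  4: (3,7) 0 ''
  5: (7,2) 1 'e'
  6: (2,1) 1 'e'
  7: (1,4) 0 ''
  8: (4,5) 0 ''
  9: (5,0) 1 'g'

n(n+1)/2 = 10·11/2 = 55
Σ LCP = 0 + 0 + 0 + 0 + 0 + 1 + 1 + 0 + 0 + 1 = 3
distinct = 55 − 3 = 52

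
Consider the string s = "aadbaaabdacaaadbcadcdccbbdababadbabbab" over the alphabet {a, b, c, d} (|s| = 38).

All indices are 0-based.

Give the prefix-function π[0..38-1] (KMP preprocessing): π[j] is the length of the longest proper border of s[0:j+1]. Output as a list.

[0, 1, 0, 0, 1, 2, 2, 0, 0, 1, 0, 1, 2, 2, 3, 4, 0, 1, 0, 0, 0, 0, 0, 0, 0, 0, 1, 0, 1, 0, 1, 0, 0, 1, 0, 0, 1, 0]

π[0] = 0
j=1 s[j]='a': π[1]=1 (border 'a')
j=2 s[j]='d': k: 1→0; π[2]=0 (border '')
j=3 s[j]='b': π[3]=0 (border '')
j=4 s[j]='a': π[4]=1 (border 'a')
j=5 s[j]='a': π[5]=2 (border 'aa')
j=6 s[j]='a': k: 2→1; π[6]=2 (border 'aa')
j=7 s[j]='b': k: 2→1→0; π[7]=0 (border '')
j=8 s[j]='d': π[8]=0 (border '')
j=9 s[j]='a': π[9]=1 (border 'a')
j=10 s[j]='c': k: 1→0; π[10]=0 (border '')
j=11 s[j]='a': π[11]=1 (border 'a')
j=12 s[j]='a': π[12]=2 (border 'aa')
j=13 s[j]='a': k: 2→1; π[13]=2 (border 'aa')
j=14 s[j]='d': π[14]=3 (border 'aad')
j=15 s[j]='b': π[15]=4 (border 'aadb')
j=16 s[j]='c': k: 4→0; π[16]=0 (border '')
j=17 s[j]='a': π[17]=1 (border 'a')
j=18 s[j]='d': k: 1→0; π[18]=0 (border '')
j=19 s[j]='c': π[19]=0 (border '')
j=20 s[j]='d': π[20]=0 (border '')
j=21 s[j]='c': π[21]=0 (border '')
j=22 s[j]='c': π[22]=0 (border '')
j=23 s[j]='b': π[23]=0 (border '')
j=24 s[j]='b': π[24]=0 (border '')
j=25 s[j]='d': π[25]=0 (border '')
j=26 s[j]='a': π[26]=1 (border 'a')
j=27 s[j]='b': k: 1→0; π[27]=0 (border '')
j=28 s[j]='a': π[28]=1 (border 'a')
j=29 s[j]='b': k: 1→0; π[29]=0 (border '')
j=30 s[j]='a': π[30]=1 (border 'a')
j=31 s[j]='d': k: 1→0; π[31]=0 (border '')
j=32 s[j]='b': π[32]=0 (border '')
j=33 s[j]='a': π[33]=1 (border 'a')
j=34 s[j]='b': k: 1→0; π[34]=0 (border '')
j=35 s[j]='b': π[35]=0 (border '')
j=36 s[j]='a': π[36]=1 (border 'a')
j=37 s[j]='b': k: 1→0; π[37]=0 (border '')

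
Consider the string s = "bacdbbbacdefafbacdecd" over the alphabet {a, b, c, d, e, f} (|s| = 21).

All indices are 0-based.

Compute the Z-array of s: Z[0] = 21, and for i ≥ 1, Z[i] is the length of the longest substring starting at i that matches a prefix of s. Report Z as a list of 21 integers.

Z[0]=21
i=1: fresh scan; Z[1]=0
i=2: fresh scan; Z[2]=0
i=3: fresh scan; Z[3]=0
i=4: fresh scan; Z[4]=1 grow→box=[4,5)
i=5: fresh scan; Z[5]=1 grow→box=[5,6)
i=6: fresh scan; Z[6]=4 grow→box=[6,10)
i=7: min(r-i=3, Z[1]=0)=0; Z[7]=0
i=8: min(r-i=2, Z[2]=0)=0; Z[8]=0
i=9: min(r-i=1, Z[3]=0)=0; Z[9]=0
i=10: fresh scan; Z[10]=0
i=11: fresh scan; Z[11]=0
i=12: fresh scan; Z[12]=0
i=13: fresh scan; Z[13]=0
i=14: fresh scan; Z[14]=4 grow→box=[14,18)
i=15: min(r-i=3, Z[1]=0)=0; Z[15]=0
i=16: min(r-i=2, Z[2]=0)=0; Z[16]=0
i=17: min(r-i=1, Z[3]=0)=0; Z[17]=0
i=18: fresh scan; Z[18]=0
i=19: fresh scan; Z[19]=0
i=20: fresh scan; Z[20]=0

[21, 0, 0, 0, 1, 1, 4, 0, 0, 0, 0, 0, 0, 0, 4, 0, 0, 0, 0, 0, 0]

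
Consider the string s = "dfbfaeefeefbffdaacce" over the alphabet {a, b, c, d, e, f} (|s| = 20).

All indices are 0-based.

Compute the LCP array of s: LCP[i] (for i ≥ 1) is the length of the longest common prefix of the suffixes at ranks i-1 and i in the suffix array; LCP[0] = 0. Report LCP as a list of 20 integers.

rank→(start, suffix):
  0 → (15, 'aacce')
  1 → (16, 'acce')
  2 → (4, 'aeefeefbffdaacce')
  3 → (2, 'bfaeefeefbffdaacce')
  4 → (11, 'bffdaacce')
  5 → (17, 'cce')
  6 → (18, 'ce')
  7 → (14, 'daacce')
  8 → (0, 'dfbfaeefeefbffdaacce')
  9 → (19, 'e')
  10 → (8, 'eefbffdaacce')
  11 → (5, 'eefeefbffdaacce')
  12 → (9, 'efbffdaacce')
  13 → (6, 'efeefbffdaacce')
  14 → (3, 'faeefeefbffdaacce')
  15 → (1, 'fbfaeefeefbffdaacce')
  16 → (10, 'fbffdaacce')
  17 → (13, 'fdaacce')
  18 → (7, 'feefbffdaacce')
  19 → (12, 'ffdaacce')

SA = [15, 16, 4, 2, 11, 17, 18, 14, 0, 19, 8, 5, 9, 6, 3, 1, 10, 13, 7, 12]
[i] adj suffixes → lcp
  [1] 15/16 → 1 ('a')
  [2] 16/4 → 1 ('a')
  [3] 4/2 → 0 ('')
  [4] 2/11 → 2 ('bf')
  [5] 11/17 → 0 ('')
  [6] 17/18 → 1 ('c')
  [7] 18/14 → 0 ('')
  [8] 14/0 → 1 ('d')
  [9] 0/19 → 0 ('')
  [10] 19/8 → 1 ('e')
  [11] 8/5 → 3 ('eef')
  [12] 5/9 → 1 ('e')
  [13] 9/6 → 2 ('ef')
  [14] 6/3 → 0 ('')
  [15] 3/1 → 1 ('f')
  [16] 1/10 → 3 ('fbf')
  [17] 10/13 → 1 ('f')
  [18] 13/7 → 1 ('f')
  [19] 7/12 → 1 ('f')

[0, 1, 1, 0, 2, 0, 1, 0, 1, 0, 1, 3, 1, 2, 0, 1, 3, 1, 1, 1]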